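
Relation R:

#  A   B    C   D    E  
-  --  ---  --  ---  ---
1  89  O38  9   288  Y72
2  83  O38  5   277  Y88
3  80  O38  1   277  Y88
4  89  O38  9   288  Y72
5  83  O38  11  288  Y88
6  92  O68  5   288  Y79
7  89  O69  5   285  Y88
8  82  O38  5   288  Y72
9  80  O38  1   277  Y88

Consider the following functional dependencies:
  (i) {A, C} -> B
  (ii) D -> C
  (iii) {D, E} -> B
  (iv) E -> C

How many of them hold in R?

(i) {A, C} -> B: every LHS value maps to a single RHS value — holds.
(ii) D -> C: D=288: rows 1, 4, 5, 6, 8 → C takes values {9, 11, 5} — violation; D=277: rows 2, 3, 9 → C takes values {5, 1} — violation — fails.
(iii) {D, E} -> B: every LHS value maps to a single RHS value — holds.
(iv) E -> C: E=Y72: rows 1, 4, 8 → C takes values {9, 5} — violation; E=Y88: rows 2, 3, 5, 7, 9 → C takes values {5, 1, 11} — violation — fails.
2 of the 4 dependencies hold.

2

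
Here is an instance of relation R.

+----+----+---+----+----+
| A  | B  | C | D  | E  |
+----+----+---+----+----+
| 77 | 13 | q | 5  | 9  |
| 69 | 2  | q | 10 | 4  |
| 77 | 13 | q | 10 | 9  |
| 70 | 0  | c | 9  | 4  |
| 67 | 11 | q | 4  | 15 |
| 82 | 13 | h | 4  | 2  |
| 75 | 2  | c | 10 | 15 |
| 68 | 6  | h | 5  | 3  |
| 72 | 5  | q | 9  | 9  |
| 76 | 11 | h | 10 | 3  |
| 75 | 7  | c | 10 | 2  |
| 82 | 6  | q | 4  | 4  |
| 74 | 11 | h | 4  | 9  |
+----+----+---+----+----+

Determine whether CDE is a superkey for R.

Yes

All 13 rows have distinct CDE values, so CDE → (all attributes) holds and CDE is a superkey.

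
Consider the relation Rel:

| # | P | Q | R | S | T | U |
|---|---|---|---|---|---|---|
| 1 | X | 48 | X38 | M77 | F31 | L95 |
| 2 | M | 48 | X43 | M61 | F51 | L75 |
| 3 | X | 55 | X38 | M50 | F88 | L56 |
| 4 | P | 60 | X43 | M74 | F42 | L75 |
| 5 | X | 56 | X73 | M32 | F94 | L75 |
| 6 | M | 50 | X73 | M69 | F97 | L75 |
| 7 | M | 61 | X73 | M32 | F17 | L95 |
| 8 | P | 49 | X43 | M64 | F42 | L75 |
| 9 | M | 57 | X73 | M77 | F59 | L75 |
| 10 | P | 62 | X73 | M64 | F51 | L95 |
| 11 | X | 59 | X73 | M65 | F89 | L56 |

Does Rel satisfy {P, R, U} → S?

No

(P=X, R=X38, U=L95): row 1 → S = M77 ✓
(P=M, R=X43, U=L75): row 2 → S = M61 ✓
(P=X, R=X38, U=L56): row 3 → S = M50 ✓
(P=P, R=X43, U=L75): rows 4, 8 → S takes values {M74, M64} — violation
(P=X, R=X73, U=L75): row 5 → S = M32 ✓
(P=M, R=X73, U=L75): rows 6, 9 → S takes values {M69, M77} — violation
(P=M, R=X73, U=L95): row 7 → S = M32 ✓
(P=P, R=X73, U=L95): row 10 → S = M64 ✓
(P=X, R=X73, U=L56): row 11 → S = M65 ✓
Two rows agree on {P, R, U} but differ on S, so {P, R, U} → S does not hold.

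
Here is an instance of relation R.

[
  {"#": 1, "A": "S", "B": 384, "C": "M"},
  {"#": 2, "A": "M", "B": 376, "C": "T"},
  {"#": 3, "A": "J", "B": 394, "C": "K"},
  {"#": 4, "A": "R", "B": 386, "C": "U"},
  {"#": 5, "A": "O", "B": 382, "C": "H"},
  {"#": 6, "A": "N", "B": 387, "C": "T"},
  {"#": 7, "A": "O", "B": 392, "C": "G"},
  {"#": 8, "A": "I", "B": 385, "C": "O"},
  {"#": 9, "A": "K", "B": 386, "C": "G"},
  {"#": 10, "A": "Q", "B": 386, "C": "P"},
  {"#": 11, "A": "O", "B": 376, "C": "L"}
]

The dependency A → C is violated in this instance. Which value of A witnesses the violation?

O

A=S: row 1 → C = M ✓
A=M: row 2 → C = T ✓
A=J: row 3 → C = K ✓
A=R: row 4 → C = U ✓
A=O: rows 5, 7, 11 → C takes values {H, G, L} — violation
A=N: row 6 → C = T ✓
A=I: row 8 → C = O ✓
A=K: row 9 → C = G ✓
A=Q: row 10 → C = P ✓
The only A value with inconsistent C is A=O.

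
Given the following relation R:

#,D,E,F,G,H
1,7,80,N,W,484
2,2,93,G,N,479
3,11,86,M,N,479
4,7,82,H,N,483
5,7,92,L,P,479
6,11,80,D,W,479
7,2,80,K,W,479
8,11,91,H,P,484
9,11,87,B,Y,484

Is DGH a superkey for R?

All 9 rows have distinct DGH values, so DGH → (all attributes) holds and DGH is a superkey.

Yes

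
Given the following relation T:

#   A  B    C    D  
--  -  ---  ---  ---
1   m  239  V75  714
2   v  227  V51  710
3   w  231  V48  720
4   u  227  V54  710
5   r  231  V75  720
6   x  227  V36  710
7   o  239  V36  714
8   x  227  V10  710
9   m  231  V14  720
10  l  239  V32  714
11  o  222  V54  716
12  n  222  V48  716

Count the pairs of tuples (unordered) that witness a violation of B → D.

B=239: all 3 rows agree on D — 0 pairs.
B=227: all 4 rows agree on D — 0 pairs.
B=231: all 3 rows agree on D — 0 pairs.
B=222: all 2 rows agree on D — 0 pairs.

0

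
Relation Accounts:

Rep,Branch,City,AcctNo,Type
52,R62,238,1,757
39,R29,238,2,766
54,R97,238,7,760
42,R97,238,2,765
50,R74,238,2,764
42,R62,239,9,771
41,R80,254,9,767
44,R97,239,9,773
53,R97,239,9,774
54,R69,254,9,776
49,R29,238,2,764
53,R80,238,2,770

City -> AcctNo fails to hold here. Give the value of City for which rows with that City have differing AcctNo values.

City=238: 7 rows → AcctNo takes values {1, 2, 7} — violation
City=239: 3 rows → AcctNo = 9, 9, 9 ✓
City=254: 2 rows → AcctNo = 9, 9 ✓
The only City value with inconsistent AcctNo is City=238.

238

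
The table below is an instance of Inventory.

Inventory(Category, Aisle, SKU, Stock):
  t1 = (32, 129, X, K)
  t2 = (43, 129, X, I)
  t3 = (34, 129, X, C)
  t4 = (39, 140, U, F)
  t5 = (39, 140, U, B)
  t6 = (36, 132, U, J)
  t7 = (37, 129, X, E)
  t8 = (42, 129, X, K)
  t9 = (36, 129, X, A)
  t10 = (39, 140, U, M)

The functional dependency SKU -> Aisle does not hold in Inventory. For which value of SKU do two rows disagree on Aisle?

SKU=X: rows 1, 2, 3, 7, 8, 9 → Aisle = 129, 129, 129, 129, 129, 129 ✓
SKU=U: rows 4, 5, 6, 10 → Aisle takes values {140, 132} — violation
The only SKU value with inconsistent Aisle is SKU=U.

U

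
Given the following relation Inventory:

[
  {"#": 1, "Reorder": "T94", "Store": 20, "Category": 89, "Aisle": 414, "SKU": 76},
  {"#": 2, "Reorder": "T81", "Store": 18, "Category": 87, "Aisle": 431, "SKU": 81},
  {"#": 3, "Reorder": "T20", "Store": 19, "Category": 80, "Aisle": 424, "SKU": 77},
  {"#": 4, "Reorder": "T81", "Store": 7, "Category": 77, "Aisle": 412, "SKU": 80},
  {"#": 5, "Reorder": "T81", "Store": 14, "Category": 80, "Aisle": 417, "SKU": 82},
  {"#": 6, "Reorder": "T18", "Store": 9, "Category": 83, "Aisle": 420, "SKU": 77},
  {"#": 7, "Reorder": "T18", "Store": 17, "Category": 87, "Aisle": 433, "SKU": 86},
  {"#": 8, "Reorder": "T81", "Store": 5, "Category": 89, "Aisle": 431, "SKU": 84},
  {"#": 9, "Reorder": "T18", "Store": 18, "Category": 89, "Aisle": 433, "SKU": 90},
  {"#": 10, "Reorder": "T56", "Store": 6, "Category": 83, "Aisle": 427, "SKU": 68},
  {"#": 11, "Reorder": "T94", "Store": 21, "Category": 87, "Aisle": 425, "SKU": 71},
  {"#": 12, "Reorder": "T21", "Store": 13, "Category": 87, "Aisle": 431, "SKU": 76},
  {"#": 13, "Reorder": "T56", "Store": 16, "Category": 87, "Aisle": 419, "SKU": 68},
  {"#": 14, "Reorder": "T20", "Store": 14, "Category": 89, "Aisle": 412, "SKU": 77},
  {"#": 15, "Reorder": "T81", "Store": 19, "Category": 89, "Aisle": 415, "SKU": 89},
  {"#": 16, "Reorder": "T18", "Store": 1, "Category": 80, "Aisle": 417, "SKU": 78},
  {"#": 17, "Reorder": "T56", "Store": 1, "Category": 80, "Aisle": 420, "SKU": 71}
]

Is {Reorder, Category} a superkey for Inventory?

Rows 8 and 15 have the same {Reorder, Category} value (Reorder=T81, Category=89) but are distinct tuples, so {Reorder, Category} does not determine every attribute — not a superkey.

No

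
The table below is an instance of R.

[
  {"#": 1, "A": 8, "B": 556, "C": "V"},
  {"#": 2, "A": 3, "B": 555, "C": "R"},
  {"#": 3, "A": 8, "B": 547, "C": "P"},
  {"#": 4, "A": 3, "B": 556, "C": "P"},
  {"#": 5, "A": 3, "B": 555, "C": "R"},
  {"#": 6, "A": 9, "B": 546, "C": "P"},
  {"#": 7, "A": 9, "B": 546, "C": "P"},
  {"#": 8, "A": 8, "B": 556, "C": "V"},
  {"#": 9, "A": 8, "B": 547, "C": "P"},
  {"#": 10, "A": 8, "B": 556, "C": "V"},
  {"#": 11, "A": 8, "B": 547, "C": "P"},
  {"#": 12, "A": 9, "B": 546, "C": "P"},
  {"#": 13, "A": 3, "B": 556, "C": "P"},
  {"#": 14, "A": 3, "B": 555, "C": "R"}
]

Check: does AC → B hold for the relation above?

(A=8, C=V): rows 1, 8, 10 → B = 556, 556, 556 ✓
(A=3, C=R): rows 2, 5, 14 → B = 555, 555, 555 ✓
(A=8, C=P): rows 3, 9, 11 → B = 547, 547, 547 ✓
(A=3, C=P): rows 4, 13 → B = 556, 556 ✓
(A=9, C=P): rows 6, 7, 12 → B = 546, 546, 546 ✓
Every AC value is associated with a single B value, so AC → B holds.

Yes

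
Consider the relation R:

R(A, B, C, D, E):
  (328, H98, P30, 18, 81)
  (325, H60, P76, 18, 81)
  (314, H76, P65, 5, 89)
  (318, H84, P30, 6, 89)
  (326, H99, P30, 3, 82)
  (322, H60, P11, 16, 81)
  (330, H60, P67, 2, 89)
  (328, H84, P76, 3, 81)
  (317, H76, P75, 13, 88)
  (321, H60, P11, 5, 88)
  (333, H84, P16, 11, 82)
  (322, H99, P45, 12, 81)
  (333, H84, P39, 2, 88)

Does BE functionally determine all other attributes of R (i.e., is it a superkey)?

No

Two distinct rows share (B=H60, E=81), so BE does not determine every attribute — not a superkey.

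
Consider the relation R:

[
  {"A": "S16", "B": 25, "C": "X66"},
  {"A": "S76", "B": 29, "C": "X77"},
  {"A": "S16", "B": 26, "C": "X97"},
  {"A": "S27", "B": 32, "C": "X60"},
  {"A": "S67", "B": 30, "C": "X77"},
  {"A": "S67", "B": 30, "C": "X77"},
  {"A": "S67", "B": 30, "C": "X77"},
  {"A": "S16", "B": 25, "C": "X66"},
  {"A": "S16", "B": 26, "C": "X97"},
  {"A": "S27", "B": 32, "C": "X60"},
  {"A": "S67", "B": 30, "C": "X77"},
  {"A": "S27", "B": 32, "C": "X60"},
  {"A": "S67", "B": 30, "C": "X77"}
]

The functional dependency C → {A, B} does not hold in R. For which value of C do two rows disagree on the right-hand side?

X77

C=X66: 2 rows → {A,B} = (S16, 25), (S16, 25) ✓
C=X77: 6 rows → {A,B} takes values {(S76, 29), (S67, 30)} — violation
C=X97: 2 rows → {A,B} = (S16, 26), (S16, 26) ✓
C=X60: 3 rows → {A,B} = (S27, 32), (S27, 32), (S27, 32) ✓
The only C value with inconsistent RHS is C=X77.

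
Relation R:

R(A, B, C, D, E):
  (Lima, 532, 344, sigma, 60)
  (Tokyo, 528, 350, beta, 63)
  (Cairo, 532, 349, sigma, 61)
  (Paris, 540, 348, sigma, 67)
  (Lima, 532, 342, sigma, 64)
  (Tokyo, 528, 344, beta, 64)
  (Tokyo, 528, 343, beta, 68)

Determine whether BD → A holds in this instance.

(B=532, D=sigma): 3 rows → A takes values {Lima, Cairo} — violation
(B=528, D=beta): 3 rows → A = Tokyo, Tokyo, Tokyo ✓
(B=540, D=sigma): 1 row → A = Paris ✓
Two rows agree on BD but differ on A, so BD → A does not hold.

No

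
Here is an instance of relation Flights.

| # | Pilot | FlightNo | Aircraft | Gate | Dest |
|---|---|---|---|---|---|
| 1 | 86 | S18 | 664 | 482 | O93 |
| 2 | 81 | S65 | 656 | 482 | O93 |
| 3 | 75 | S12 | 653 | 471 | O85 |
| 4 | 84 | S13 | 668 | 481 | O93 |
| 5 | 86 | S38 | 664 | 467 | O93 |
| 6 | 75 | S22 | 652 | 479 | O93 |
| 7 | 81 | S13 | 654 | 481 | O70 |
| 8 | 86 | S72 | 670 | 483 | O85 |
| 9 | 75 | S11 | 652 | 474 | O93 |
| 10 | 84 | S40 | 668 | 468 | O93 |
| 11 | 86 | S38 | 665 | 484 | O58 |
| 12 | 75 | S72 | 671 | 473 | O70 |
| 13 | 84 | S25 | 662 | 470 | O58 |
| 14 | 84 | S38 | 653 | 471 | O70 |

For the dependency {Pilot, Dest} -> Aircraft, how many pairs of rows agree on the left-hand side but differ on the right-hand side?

0

(Pilot=86, Dest=O93): all 2 rows agree on Aircraft — 0 pairs.
(Pilot=84, Dest=O93): all 2 rows agree on Aircraft — 0 pairs.
(Pilot=75, Dest=O93): all 2 rows agree on Aircraft — 0 pairs.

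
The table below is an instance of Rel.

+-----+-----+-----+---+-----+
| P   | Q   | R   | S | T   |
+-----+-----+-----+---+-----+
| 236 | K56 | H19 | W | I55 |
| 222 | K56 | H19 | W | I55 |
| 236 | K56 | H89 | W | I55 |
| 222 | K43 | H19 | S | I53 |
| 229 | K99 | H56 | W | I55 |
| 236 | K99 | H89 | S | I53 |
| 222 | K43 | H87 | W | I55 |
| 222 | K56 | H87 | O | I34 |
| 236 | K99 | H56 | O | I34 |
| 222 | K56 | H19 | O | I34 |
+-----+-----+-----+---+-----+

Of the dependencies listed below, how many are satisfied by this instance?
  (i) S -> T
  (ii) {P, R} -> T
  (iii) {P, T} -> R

1

(i) S -> T: every LHS value maps to a single RHS value — holds.
(ii) {P, R} -> T: (P=222, R=H19): 3 rows → T takes values {I55, I53, I34} — violation; (P=236, R=H89): 2 rows → T takes values {I55, I53} — violation; (P=222, R=H87): 2 rows → T takes values {I55, I34} — violation — fails.
(iii) {P, T} -> R: (P=236, T=I55): 2 rows → R takes values {H19, H89} — violation; (P=222, T=I55): 2 rows → R takes values {H19, H87} — violation; (P=222, T=I34): 2 rows → R takes values {H87, H19} — violation — fails.
1 of the 3 dependencies holds.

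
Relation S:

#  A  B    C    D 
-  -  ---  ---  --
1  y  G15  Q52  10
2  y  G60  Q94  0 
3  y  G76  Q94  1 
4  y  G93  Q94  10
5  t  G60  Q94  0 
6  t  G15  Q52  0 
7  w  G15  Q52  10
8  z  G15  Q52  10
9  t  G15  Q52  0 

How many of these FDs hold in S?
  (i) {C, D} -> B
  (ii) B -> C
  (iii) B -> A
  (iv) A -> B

(i) {C, D} -> B: every LHS value maps to a single RHS value — holds.
(ii) B -> C: every LHS value maps to a single RHS value — holds.
(iii) B -> A: B=G15: rows 1, 6, 7, 8, 9 → A takes values {y, t, w, z} — violation; B=G60: rows 2, 5 → A takes values {y, t} — violation — fails.
(iv) A -> B: A=y: rows 1, 2, 3, 4 → B takes values {G15, G60, G76, G93} — violation; A=t: rows 5, 6, 9 → B takes values {G60, G15} — violation — fails.
2 of the 4 dependencies hold.

2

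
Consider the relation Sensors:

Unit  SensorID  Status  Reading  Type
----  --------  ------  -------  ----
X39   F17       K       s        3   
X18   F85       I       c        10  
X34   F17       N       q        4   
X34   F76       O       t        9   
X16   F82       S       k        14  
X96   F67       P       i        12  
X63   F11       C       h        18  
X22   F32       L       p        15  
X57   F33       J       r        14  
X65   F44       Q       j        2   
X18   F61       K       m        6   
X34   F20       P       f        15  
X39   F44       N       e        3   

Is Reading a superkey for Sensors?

All 13 rows have distinct Reading values, so Reading → (all attributes) holds and Reading is a superkey.

Yes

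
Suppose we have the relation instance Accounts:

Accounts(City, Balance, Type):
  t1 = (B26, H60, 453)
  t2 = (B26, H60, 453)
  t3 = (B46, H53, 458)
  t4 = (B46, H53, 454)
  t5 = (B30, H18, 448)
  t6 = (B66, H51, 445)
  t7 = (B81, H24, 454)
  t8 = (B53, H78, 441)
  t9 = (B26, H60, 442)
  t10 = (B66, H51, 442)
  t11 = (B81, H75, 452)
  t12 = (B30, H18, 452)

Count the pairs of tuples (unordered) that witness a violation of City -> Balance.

1

City=B26: all 3 rows agree on Balance — 0 pairs.
City=B46: all 2 rows agree on Balance — 0 pairs.
City=B30: all 2 rows agree on Balance — 0 pairs.
City=B66: all 2 rows agree on Balance — 0 pairs.
City=B81: violating pairs (7,11) — 1 pair.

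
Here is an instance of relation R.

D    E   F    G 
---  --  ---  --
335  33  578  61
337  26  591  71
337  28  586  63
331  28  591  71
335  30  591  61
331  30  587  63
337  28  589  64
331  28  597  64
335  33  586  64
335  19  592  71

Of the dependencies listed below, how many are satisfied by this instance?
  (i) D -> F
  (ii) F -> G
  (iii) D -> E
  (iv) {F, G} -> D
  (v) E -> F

(i) D -> F: D=335: 4 rows → F takes values {578, 591, 586, 592} — violation; D=337: 3 rows → F takes values {591, 586, 589} — violation; D=331: 3 rows → F takes values {591, 587, 597} — violation — fails.
(ii) F -> G: F=591: 3 rows → G takes values {71, 61} — violation; F=586: 2 rows → G takes values {63, 64} — violation — fails.
(iii) D -> E: D=335: 4 rows → E takes values {33, 30, 19} — violation; D=337: 3 rows → E takes values {26, 28} — violation; D=331: 3 rows → E takes values {28, 30} — violation — fails.
(iv) {F, G} -> D: (F=591, G=71): 2 rows → D takes values {337, 331} — violation — fails.
(v) E -> F: E=33: 2 rows → F takes values {578, 586} — violation; E=28: 4 rows → F takes values {586, 591, 589, 597} — violation; E=30: 2 rows → F takes values {591, 587} — violation — fails.
None of the 5 dependencies hold.

0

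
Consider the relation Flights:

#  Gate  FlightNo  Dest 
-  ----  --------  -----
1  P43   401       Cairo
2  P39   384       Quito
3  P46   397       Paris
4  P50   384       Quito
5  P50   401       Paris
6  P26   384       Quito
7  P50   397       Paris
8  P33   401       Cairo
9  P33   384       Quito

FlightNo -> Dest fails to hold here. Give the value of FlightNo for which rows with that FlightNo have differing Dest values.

FlightNo=401: rows 1, 5, 8 → Dest takes values {Cairo, Paris} — violation
FlightNo=384: rows 2, 4, 6, 9 → Dest = Quito, Quito, Quito, Quito ✓
FlightNo=397: rows 3, 7 → Dest = Paris, Paris ✓
The only FlightNo value with inconsistent Dest is FlightNo=401.

401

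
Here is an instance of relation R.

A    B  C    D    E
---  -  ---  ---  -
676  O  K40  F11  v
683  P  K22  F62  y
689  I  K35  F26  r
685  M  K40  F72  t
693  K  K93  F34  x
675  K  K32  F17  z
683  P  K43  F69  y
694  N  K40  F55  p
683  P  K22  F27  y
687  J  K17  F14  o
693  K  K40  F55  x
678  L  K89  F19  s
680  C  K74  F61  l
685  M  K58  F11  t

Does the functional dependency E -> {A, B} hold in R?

E=v: 1 row → {A,B} = (676, O) ✓
E=y: 3 rows → {A,B} = (683, P), (683, P), (683, P) ✓
E=r: 1 row → {A,B} = (689, I) ✓
E=t: 2 rows → {A,B} = (685, M), (685, M) ✓
E=x: 2 rows → {A,B} = (693, K), (693, K) ✓
E=z: 1 row → {A,B} = (675, K) ✓
E=p: 1 row → {A,B} = (694, N) ✓
E=o: 1 row → {A,B} = (687, J) ✓
E=s: 1 row → {A,B} = (678, L) ✓
E=l: 1 row → {A,B} = (680, C) ✓
Every E value is associated with a single {A, B} value, so E -> {A, B} holds.

Yes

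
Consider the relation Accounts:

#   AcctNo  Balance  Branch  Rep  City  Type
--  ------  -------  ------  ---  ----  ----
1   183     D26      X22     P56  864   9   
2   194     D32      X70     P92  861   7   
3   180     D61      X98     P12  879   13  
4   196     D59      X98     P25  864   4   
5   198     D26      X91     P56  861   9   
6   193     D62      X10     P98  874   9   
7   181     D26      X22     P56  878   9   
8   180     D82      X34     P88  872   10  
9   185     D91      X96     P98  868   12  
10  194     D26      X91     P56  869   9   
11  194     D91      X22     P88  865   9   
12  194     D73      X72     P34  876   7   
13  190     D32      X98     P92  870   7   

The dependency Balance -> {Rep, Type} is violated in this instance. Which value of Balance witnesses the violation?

D91

Balance=D26: rows 1, 5, 7, 10 → {Rep,Type} = (P56, 9), (P56, 9), (P56, 9), (P56, 9) ✓
Balance=D32: rows 2, 13 → {Rep,Type} = (P92, 7), (P92, 7) ✓
Balance=D61: row 3 → {Rep,Type} = (P12, 13) ✓
Balance=D59: row 4 → {Rep,Type} = (P25, 4) ✓
Balance=D62: row 6 → {Rep,Type} = (P98, 9) ✓
Balance=D82: row 8 → {Rep,Type} = (P88, 10) ✓
Balance=D91: rows 9, 11 → {Rep,Type} takes values {(P98, 12), (P88, 9)} — violation
Balance=D73: row 12 → {Rep,Type} = (P34, 7) ✓
The only Balance value with inconsistent RHS is Balance=D91.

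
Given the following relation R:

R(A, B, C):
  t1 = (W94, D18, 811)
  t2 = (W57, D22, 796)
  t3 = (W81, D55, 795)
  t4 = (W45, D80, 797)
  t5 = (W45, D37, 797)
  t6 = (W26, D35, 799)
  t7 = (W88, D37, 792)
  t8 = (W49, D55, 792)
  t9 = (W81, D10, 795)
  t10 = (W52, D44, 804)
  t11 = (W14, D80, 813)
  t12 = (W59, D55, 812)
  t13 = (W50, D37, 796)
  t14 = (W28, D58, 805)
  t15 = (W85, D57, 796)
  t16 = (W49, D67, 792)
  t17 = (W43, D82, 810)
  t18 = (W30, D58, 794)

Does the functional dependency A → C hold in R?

A=W94: row 1 → C = 811 ✓
A=W57: row 2 → C = 796 ✓
A=W81: rows 3, 9 → C = 795, 795 ✓
A=W45: rows 4, 5 → C = 797, 797 ✓
A=W26: row 6 → C = 799 ✓
A=W88: row 7 → C = 792 ✓
A=W49: rows 8, 16 → C = 792, 792 ✓
A=W52: row 10 → C = 804 ✓
A=W14: row 11 → C = 813 ✓
A=W59: row 12 → C = 812 ✓
A=W50: row 13 → C = 796 ✓
A=W28: row 14 → C = 805 ✓
A=W85: row 15 → C = 796 ✓
A=W43: row 17 → C = 810 ✓
A=W30: row 18 → C = 794 ✓
Every A value is associated with a single C value, so A → C holds.

Yes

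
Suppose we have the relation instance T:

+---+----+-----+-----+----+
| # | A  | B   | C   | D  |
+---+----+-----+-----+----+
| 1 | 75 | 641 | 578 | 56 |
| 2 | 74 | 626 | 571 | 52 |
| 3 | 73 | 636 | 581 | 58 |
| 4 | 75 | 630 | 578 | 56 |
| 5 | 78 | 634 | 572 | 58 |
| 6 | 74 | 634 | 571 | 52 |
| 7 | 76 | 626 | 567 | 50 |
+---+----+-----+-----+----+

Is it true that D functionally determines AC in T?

D=56: rows 1, 4 → {A,C} = (75, 578), (75, 578) ✓
D=52: rows 2, 6 → {A,C} = (74, 571), (74, 571) ✓
D=58: rows 3, 5 → {A,C} takes values {(73, 581), (78, 572)} — violation
D=50: row 7 → {A,C} = (76, 567) ✓
Two rows agree on D but differ on AC, so D -> AC does not hold.

No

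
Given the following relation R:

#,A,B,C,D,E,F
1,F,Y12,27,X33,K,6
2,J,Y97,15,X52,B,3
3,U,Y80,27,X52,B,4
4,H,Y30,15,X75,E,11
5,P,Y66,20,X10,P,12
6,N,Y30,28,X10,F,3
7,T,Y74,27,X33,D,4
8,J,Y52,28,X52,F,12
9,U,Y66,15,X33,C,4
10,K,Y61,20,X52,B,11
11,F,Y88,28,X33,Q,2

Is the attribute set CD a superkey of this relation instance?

No

Rows 1 and 7 have the same CD value (C=27, D=X33) but are distinct tuples, so CD does not determine every attribute — not a superkey.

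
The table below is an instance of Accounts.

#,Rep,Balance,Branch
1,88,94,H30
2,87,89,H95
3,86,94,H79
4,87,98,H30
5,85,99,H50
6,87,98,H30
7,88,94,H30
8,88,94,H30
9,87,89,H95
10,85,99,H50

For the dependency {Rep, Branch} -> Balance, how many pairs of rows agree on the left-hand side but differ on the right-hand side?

(Rep=88, Branch=H30): all 3 rows agree on Balance — 0 pairs.
(Rep=87, Branch=H95): all 2 rows agree on Balance — 0 pairs.
(Rep=87, Branch=H30): all 2 rows agree on Balance — 0 pairs.
(Rep=85, Branch=H50): all 2 rows agree on Balance — 0 pairs.

0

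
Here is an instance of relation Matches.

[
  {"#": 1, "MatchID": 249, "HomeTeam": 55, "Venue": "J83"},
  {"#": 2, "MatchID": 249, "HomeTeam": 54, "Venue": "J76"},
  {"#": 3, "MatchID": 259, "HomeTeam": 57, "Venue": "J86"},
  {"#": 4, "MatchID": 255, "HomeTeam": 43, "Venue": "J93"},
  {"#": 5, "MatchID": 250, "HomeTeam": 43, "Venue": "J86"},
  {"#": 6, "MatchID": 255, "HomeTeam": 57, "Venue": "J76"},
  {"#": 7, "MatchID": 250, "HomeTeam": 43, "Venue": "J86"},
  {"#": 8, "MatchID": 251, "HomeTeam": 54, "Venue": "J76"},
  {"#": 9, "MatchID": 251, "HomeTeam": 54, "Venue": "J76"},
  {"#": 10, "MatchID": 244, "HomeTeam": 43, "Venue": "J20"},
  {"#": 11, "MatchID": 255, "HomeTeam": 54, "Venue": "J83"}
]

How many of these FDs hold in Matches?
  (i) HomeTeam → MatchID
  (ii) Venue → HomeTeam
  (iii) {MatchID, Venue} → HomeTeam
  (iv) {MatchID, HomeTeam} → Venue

(i) HomeTeam → MatchID: HomeTeam=54: rows 2, 8, 9, 11 → MatchID takes values {249, 251, 255} — violation; HomeTeam=57: rows 3, 6 → MatchID takes values {259, 255} — violation; HomeTeam=43: rows 4, 5, 7, 10 → MatchID takes values {255, 250, 244} — violation — fails.
(ii) Venue → HomeTeam: Venue=J83: rows 1, 11 → HomeTeam takes values {55, 54} — violation; Venue=J76: rows 2, 6, 8, 9 → HomeTeam takes values {54, 57} — violation; Venue=J86: rows 3, 5, 7 → HomeTeam takes values {57, 43} — violation — fails.
(iii) {MatchID, Venue} → HomeTeam: every LHS value maps to a single RHS value — holds.
(iv) {MatchID, HomeTeam} → Venue: every LHS value maps to a single RHS value — holds.
2 of the 4 dependencies hold.

2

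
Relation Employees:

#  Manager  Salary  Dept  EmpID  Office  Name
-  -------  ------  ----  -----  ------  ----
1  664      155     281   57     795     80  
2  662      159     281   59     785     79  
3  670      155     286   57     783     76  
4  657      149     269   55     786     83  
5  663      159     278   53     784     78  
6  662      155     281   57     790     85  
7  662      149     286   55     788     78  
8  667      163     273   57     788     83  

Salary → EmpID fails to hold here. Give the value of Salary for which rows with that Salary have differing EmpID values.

Salary=155: rows 1, 3, 6 → EmpID = 57, 57, 57 ✓
Salary=159: rows 2, 5 → EmpID takes values {59, 53} — violation
Salary=149: rows 4, 7 → EmpID = 55, 55 ✓
Salary=163: row 8 → EmpID = 57 ✓
The only Salary value with inconsistent EmpID is Salary=159.

159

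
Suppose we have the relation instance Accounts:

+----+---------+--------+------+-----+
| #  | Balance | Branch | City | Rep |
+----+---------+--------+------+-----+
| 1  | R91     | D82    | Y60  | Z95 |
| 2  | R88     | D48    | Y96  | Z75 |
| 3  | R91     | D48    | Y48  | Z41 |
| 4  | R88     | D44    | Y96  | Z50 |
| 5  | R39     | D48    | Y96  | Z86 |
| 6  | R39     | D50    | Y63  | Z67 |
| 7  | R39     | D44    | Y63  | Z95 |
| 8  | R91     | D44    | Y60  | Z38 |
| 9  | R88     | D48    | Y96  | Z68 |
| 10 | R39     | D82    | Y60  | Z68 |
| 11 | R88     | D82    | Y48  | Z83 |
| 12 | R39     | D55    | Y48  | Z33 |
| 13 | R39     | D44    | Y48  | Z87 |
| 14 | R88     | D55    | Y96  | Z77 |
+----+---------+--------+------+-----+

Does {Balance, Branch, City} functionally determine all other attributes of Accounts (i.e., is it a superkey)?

Rows 2 and 9 have the same {Balance, Branch, City} value (Balance=R88, Branch=D48, City=Y96) but are distinct tuples, so {Balance, Branch, City} does not determine every attribute — not a superkey.

No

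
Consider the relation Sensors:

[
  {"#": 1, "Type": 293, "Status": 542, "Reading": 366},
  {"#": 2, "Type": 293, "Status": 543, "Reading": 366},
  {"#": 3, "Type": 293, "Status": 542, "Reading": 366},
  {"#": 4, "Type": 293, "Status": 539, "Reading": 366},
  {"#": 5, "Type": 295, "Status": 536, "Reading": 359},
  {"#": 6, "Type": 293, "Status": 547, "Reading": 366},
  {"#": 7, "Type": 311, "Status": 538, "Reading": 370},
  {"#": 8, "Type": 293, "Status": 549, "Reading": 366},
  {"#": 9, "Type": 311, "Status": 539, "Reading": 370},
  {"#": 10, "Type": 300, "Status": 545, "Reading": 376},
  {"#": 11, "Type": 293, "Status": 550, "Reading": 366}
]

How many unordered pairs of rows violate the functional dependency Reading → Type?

Reading=366: all 7 rows agree on Type — 0 pairs.
Reading=370: all 2 rows agree on Type — 0 pairs.

0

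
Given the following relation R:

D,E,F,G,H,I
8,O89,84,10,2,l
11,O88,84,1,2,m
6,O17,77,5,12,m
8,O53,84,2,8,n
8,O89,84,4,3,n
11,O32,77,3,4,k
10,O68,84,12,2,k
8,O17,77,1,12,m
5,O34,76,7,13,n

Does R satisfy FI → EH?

(F=84, I=l): 1 row → {E,H} = (O89, 2) ✓
(F=84, I=m): 1 row → {E,H} = (O88, 2) ✓
(F=77, I=m): 2 rows → {E,H} = (O17, 12), (O17, 12) ✓
(F=84, I=n): 2 rows → {E,H} takes values {(O53, 8), (O89, 3)} — violation
(F=77, I=k): 1 row → {E,H} = (O32, 4) ✓
(F=84, I=k): 1 row → {E,H} = (O68, 2) ✓
(F=76, I=n): 1 row → {E,H} = (O34, 13) ✓
Two rows agree on FI but differ on EH, so FI → EH does not hold.

No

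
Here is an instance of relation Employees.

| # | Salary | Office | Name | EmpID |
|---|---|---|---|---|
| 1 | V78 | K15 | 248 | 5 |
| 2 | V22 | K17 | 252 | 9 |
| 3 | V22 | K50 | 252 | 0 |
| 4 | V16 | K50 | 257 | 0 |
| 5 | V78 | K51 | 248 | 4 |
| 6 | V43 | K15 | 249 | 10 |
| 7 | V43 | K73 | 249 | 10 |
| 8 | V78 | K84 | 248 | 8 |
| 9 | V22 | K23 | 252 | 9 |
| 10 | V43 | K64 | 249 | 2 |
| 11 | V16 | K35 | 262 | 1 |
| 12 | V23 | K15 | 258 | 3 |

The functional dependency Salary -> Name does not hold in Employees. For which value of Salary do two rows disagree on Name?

V16

Salary=V78: rows 1, 5, 8 → Name = 248, 248, 248 ✓
Salary=V22: rows 2, 3, 9 → Name = 252, 252, 252 ✓
Salary=V16: rows 4, 11 → Name takes values {257, 262} — violation
Salary=V43: rows 6, 7, 10 → Name = 249, 249, 249 ✓
Salary=V23: row 12 → Name = 258 ✓
The only Salary value with inconsistent Name is Salary=V16.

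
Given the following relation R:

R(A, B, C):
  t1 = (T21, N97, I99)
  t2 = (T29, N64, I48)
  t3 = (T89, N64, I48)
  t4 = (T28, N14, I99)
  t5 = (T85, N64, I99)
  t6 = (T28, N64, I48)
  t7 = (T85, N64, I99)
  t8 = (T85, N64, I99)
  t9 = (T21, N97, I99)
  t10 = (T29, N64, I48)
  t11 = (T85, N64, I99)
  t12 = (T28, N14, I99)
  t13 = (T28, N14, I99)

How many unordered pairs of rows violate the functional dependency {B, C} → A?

(B=N97, C=I99): all 2 rows agree on A — 0 pairs.
(B=N64, C=I48): violating pairs (2,3), (2,6), (3,6), (3,10), (6,10) — 5 pairs.
(B=N14, C=I99): all 3 rows agree on A — 0 pairs.
(B=N64, C=I99): all 4 rows agree on A — 0 pairs.

5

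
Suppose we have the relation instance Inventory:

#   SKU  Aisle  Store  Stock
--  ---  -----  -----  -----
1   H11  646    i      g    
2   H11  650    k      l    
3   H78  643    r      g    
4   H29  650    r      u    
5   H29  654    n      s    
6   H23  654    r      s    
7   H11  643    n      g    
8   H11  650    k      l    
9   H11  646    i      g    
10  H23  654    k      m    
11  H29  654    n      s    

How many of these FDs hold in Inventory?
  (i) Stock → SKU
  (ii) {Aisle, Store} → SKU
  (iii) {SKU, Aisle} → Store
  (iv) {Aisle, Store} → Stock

2

(i) Stock → SKU: Stock=g: rows 1, 3, 7, 9 → SKU takes values {H11, H78} — violation; Stock=s: rows 5, 6, 11 → SKU takes values {H29, H23} — violation — fails.
(ii) {Aisle, Store} → SKU: every LHS value maps to a single RHS value — holds.
(iii) {SKU, Aisle} → Store: (SKU=H23, Aisle=654): rows 6, 10 → Store takes values {r, k} — violation — fails.
(iv) {Aisle, Store} → Stock: every LHS value maps to a single RHS value — holds.
2 of the 4 dependencies hold.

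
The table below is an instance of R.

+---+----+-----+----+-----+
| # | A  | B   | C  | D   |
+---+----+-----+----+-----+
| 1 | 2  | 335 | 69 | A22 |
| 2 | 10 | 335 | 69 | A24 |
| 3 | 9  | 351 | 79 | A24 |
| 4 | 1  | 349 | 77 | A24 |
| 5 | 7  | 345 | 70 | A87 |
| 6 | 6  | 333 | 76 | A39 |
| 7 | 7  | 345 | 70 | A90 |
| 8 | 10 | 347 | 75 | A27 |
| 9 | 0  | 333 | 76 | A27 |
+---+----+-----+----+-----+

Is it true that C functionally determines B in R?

Yes

C=69: rows 1, 2 → B = 335, 335 ✓
C=79: row 3 → B = 351 ✓
C=77: row 4 → B = 349 ✓
C=70: rows 5, 7 → B = 345, 345 ✓
C=76: rows 6, 9 → B = 333, 333 ✓
C=75: row 8 → B = 347 ✓
Every C value is associated with a single B value, so C -> B holds.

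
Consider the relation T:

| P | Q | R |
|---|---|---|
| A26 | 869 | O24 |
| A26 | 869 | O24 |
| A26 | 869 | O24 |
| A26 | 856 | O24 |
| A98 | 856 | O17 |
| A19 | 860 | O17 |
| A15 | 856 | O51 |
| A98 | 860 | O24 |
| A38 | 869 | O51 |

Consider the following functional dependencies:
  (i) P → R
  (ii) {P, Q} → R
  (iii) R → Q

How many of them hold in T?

(i) P → R: P=A98: 2 rows → R takes values {O17, O24} — violation — fails.
(ii) {P, Q} → R: every LHS value maps to a single RHS value — holds.
(iii) R → Q: R=O24: 5 rows → Q takes values {869, 856, 860} — violation; R=O17: 2 rows → Q takes values {856, 860} — violation; R=O51: 2 rows → Q takes values {856, 869} — violation — fails.
1 of the 3 dependencies holds.

1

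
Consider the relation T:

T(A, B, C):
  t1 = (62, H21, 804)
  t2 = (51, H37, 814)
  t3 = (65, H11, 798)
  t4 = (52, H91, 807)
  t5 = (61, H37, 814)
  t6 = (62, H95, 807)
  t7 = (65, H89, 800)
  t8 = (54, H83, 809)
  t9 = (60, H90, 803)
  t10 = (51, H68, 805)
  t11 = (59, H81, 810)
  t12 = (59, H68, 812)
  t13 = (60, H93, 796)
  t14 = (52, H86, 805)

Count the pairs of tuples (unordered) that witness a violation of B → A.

2

B=H37: violating pairs (2,5) — 1 pair.
B=H68: violating pairs (10,12) — 1 pair.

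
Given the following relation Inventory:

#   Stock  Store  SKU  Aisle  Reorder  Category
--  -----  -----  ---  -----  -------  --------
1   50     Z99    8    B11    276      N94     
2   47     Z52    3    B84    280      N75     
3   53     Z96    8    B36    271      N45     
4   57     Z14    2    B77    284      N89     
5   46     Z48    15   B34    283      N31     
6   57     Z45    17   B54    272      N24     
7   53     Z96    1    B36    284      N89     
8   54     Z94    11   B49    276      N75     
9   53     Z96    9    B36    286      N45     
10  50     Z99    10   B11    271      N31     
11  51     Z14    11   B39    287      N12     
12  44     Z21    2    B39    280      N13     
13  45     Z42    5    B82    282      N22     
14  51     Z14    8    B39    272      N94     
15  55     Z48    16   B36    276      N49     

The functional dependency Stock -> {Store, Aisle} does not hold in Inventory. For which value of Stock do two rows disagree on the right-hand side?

Stock=50: rows 1, 10 → {Store,Aisle} = (Z99, B11), (Z99, B11) ✓
Stock=47: row 2 → {Store,Aisle} = (Z52, B84) ✓
Stock=53: rows 3, 7, 9 → {Store,Aisle} = (Z96, B36), (Z96, B36), (Z96, B36) ✓
Stock=57: rows 4, 6 → {Store,Aisle} takes values {(Z14, B77), (Z45, B54)} — violation
Stock=46: row 5 → {Store,Aisle} = (Z48, B34) ✓
Stock=54: row 8 → {Store,Aisle} = (Z94, B49) ✓
Stock=51: rows 11, 14 → {Store,Aisle} = (Z14, B39), (Z14, B39) ✓
Stock=44: row 12 → {Store,Aisle} = (Z21, B39) ✓
Stock=45: row 13 → {Store,Aisle} = (Z42, B82) ✓
Stock=55: row 15 → {Store,Aisle} = (Z48, B36) ✓
The only Stock value with inconsistent RHS is Stock=57.

57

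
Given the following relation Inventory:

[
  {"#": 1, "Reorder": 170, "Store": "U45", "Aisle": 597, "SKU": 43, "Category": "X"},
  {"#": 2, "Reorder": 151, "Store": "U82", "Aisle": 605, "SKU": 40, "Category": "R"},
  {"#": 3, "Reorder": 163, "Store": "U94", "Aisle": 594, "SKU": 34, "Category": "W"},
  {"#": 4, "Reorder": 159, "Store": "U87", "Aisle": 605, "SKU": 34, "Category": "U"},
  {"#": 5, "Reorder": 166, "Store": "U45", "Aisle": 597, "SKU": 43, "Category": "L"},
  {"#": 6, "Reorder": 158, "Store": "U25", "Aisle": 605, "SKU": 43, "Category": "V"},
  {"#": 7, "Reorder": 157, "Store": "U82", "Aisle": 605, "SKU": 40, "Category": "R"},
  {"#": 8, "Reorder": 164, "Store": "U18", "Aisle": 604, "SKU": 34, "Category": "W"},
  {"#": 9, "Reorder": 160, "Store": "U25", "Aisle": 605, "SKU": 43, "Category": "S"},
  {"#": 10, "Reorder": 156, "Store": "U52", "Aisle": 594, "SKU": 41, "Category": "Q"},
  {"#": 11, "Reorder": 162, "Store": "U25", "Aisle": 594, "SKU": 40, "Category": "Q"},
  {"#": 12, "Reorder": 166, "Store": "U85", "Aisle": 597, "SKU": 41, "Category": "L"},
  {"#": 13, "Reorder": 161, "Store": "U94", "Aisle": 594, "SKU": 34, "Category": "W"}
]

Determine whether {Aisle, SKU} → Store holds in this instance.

Yes

(Aisle=597, SKU=43): rows 1, 5 → Store = U45, U45 ✓
(Aisle=605, SKU=40): rows 2, 7 → Store = U82, U82 ✓
(Aisle=594, SKU=34): rows 3, 13 → Store = U94, U94 ✓
(Aisle=605, SKU=34): row 4 → Store = U87 ✓
(Aisle=605, SKU=43): rows 6, 9 → Store = U25, U25 ✓
(Aisle=604, SKU=34): row 8 → Store = U18 ✓
(Aisle=594, SKU=41): row 10 → Store = U52 ✓
(Aisle=594, SKU=40): row 11 → Store = U25 ✓
(Aisle=597, SKU=41): row 12 → Store = U85 ✓
Every {Aisle, SKU} value is associated with a single Store value, so {Aisle, SKU} → Store holds.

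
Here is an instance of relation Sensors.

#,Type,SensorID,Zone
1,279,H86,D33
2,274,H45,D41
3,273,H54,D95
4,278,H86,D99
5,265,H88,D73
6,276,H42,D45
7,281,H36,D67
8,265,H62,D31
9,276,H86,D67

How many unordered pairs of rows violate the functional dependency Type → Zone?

Type=265: violating pairs (5,8) — 1 pair.
Type=276: violating pairs (6,9) — 1 pair.

2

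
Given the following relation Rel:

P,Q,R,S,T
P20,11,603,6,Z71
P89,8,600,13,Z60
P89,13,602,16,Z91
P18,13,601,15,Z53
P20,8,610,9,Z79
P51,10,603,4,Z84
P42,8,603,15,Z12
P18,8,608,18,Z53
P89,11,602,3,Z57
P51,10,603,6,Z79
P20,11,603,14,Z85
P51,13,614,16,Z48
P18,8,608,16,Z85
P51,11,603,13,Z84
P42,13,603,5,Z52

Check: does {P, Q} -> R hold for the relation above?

Yes

(P=P20, Q=11): 2 rows → R = 603, 603 ✓
(P=P89, Q=8): 1 row → R = 600 ✓
(P=P89, Q=13): 1 row → R = 602 ✓
(P=P18, Q=13): 1 row → R = 601 ✓
(P=P20, Q=8): 1 row → R = 610 ✓
(P=P51, Q=10): 2 rows → R = 603, 603 ✓
(P=P42, Q=8): 1 row → R = 603 ✓
(P=P18, Q=8): 2 rows → R = 608, 608 ✓
(P=P89, Q=11): 1 row → R = 602 ✓
(P=P51, Q=13): 1 row → R = 614 ✓
(P=P51, Q=11): 1 row → R = 603 ✓
(P=P42, Q=13): 1 row → R = 603 ✓
Every {P, Q} value is associated with a single R value, so {P, Q} -> R holds.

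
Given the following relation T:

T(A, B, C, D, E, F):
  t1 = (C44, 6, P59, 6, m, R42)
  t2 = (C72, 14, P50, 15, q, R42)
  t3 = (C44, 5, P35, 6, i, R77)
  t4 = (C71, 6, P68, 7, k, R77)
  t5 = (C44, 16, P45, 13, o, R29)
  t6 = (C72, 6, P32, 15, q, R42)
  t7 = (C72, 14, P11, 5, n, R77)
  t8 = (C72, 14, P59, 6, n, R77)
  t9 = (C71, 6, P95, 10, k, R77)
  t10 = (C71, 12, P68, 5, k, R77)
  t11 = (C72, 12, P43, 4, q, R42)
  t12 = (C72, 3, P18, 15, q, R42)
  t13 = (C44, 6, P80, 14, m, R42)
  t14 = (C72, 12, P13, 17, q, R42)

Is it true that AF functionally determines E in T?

(A=C44, F=R42): rows 1, 13 → E = m, m ✓
(A=C72, F=R42): rows 2, 6, 11, 12, 14 → E = q, q, q, q, q ✓
(A=C44, F=R77): row 3 → E = i ✓
(A=C71, F=R77): rows 4, 9, 10 → E = k, k, k ✓
(A=C44, F=R29): row 5 → E = o ✓
(A=C72, F=R77): rows 7, 8 → E = n, n ✓
Every AF value is associated with a single E value, so AF -> E holds.

Yes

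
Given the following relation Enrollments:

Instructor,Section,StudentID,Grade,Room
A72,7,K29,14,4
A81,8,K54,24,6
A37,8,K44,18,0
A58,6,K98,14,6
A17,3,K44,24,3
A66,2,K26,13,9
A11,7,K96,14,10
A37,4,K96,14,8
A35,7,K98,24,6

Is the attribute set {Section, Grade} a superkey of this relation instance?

Two distinct rows share (Section=7, Grade=14), so {Section, Grade} does not determine every attribute — not a superkey.

No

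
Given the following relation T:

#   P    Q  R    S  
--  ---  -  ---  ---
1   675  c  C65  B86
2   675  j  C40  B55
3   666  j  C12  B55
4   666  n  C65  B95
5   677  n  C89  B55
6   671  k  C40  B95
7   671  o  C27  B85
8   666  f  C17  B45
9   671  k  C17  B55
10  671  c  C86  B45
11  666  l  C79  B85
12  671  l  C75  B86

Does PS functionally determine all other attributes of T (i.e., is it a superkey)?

Yes

All 12 rows have distinct PS values, so PS → (all attributes) holds and PS is a superkey.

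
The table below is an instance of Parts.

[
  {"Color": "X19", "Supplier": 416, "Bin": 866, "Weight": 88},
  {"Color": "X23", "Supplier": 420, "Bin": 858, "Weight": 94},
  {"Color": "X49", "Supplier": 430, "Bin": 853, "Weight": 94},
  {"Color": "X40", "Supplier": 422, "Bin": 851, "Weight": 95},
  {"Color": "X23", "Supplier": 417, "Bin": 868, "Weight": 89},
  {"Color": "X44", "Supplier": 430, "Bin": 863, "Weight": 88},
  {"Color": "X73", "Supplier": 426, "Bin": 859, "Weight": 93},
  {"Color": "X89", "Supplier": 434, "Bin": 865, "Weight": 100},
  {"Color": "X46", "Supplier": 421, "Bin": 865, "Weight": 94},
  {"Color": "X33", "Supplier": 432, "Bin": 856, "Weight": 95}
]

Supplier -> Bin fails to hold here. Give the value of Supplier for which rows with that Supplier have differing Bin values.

430

Supplier=416: 1 row → Bin = 866 ✓
Supplier=420: 1 row → Bin = 858 ✓
Supplier=430: 2 rows → Bin takes values {853, 863} — violation
Supplier=422: 1 row → Bin = 851 ✓
Supplier=417: 1 row → Bin = 868 ✓
Supplier=426: 1 row → Bin = 859 ✓
Supplier=434: 1 row → Bin = 865 ✓
Supplier=421: 1 row → Bin = 865 ✓
Supplier=432: 1 row → Bin = 856 ✓
The only Supplier value with inconsistent Bin is Supplier=430.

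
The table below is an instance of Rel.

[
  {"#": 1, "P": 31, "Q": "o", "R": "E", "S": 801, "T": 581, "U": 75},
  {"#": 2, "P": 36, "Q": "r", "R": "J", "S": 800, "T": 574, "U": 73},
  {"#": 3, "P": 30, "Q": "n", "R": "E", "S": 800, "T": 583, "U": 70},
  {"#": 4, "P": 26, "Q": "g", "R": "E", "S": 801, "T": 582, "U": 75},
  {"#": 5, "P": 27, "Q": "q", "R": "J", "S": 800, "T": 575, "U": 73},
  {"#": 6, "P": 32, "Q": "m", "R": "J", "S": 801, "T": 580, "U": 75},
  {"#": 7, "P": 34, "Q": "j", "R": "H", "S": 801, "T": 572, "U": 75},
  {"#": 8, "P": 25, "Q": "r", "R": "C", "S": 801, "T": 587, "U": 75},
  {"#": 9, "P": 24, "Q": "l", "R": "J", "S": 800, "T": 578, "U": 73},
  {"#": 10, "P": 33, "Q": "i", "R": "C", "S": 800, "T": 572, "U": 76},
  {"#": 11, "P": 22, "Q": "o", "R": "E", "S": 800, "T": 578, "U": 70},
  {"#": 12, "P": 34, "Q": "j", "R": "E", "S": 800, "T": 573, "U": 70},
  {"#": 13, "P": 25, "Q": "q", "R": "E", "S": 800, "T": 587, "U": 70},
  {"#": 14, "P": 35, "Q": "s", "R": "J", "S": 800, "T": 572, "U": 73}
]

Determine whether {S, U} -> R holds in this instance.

No

(S=801, U=75): rows 1, 4, 6, 7, 8 → R takes values {E, J, H, C} — violation
(S=800, U=73): rows 2, 5, 9, 14 → R = J, J, J, J ✓
(S=800, U=70): rows 3, 11, 12, 13 → R = E, E, E, E ✓
(S=800, U=76): row 10 → R = C ✓
Two rows agree on {S, U} but differ on R, so {S, U} -> R does not hold.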